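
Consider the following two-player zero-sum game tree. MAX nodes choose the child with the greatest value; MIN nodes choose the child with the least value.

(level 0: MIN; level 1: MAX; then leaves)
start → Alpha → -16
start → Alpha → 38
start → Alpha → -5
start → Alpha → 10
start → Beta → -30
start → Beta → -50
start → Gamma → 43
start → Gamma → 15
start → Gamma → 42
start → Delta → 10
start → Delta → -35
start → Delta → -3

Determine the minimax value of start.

-30

Alpha (MAX): max(-16, 38, -5, 10) = 38
Beta (MAX): max(-30, -50) = -30
Gamma (MAX): max(43, 15, 42) = 43
Delta (MAX): max(10, -35, -3) = 10
start (MIN): min(38, -30, 43, 10) = -30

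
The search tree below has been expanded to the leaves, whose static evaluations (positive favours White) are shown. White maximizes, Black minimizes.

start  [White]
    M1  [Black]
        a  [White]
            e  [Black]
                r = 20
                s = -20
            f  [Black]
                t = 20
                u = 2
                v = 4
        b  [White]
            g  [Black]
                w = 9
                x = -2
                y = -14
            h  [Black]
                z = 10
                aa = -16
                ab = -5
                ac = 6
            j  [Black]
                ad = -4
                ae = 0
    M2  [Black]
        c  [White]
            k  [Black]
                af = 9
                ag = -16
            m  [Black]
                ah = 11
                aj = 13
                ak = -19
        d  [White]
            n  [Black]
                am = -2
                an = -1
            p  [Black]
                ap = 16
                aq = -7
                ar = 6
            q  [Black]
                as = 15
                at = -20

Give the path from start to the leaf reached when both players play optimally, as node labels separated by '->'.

start -> M1 -> b -> j -> ad

e (Black): min(20, -20) = -20
f (Black): min(20, 2, 4) = 2
a (White): max(-20, 2) = 2
g (Black): min(9, -2, -14) = -14
h (Black): min(10, -16, -5, 6) = -16
j (Black): min(-4, 0) = -4
b (White): max(-14, -16, -4) = -4
M1 (Black): min(2, -4) = -4
k (Black): min(9, -16) = -16
m (Black): min(11, 13, -19) = -19
c (White): max(-16, -19) = -16
n (Black): min(-2, -1) = -2
p (Black): min(16, -7, 6) = -7
q (Black): min(15, -20) = -20
d (White): max(-2, -7, -20) = -2
M2 (Black): min(-16, -2) = -16
start (White): max(-4, -16) = -4
At start, White picks M1 (highest: -4).
At M1, Black picks b (lowest: -4).
At b, White picks j (highest: -4).
At j, Black picks ad (lowest: -4).
Terminal value -4.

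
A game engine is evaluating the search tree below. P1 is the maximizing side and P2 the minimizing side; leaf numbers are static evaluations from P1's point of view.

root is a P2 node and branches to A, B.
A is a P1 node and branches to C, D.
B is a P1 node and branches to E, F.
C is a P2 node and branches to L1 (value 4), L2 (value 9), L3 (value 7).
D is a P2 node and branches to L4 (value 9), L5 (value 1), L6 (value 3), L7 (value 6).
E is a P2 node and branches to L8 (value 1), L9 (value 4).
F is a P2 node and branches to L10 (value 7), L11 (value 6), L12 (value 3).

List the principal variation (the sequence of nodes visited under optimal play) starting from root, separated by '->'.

root -> B -> F -> L12

C (P2): min(4, 9, 7) = 4
D (P2): min(9, 1, 3, 6) = 1
A (P1): max(4, 1) = 4
E (P2): min(1, 4) = 1
F (P2): min(7, 6, 3) = 3
B (P1): max(1, 3) = 3
root (P2): min(4, 3) = 3
At root, P2 picks B (lowest: 3).
At B, P1 picks F (highest: 3).
At F, P2 picks L12 (lowest: 3).
Terminal value 3.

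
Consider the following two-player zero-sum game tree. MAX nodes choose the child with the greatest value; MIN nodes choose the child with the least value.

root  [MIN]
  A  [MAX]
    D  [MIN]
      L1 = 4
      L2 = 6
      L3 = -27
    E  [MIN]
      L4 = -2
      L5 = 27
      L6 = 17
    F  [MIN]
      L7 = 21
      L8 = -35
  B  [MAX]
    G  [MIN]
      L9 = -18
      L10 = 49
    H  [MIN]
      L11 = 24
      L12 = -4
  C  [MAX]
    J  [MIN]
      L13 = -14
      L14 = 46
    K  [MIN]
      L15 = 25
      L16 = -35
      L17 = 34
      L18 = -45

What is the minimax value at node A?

D (MIN): min(4, 6, -27) = -27
E (MIN): min(-2, 27, 17) = -2
F (MIN): min(21, -35) = -35
A (MAX): max(-27, -2, -35) = -2

-2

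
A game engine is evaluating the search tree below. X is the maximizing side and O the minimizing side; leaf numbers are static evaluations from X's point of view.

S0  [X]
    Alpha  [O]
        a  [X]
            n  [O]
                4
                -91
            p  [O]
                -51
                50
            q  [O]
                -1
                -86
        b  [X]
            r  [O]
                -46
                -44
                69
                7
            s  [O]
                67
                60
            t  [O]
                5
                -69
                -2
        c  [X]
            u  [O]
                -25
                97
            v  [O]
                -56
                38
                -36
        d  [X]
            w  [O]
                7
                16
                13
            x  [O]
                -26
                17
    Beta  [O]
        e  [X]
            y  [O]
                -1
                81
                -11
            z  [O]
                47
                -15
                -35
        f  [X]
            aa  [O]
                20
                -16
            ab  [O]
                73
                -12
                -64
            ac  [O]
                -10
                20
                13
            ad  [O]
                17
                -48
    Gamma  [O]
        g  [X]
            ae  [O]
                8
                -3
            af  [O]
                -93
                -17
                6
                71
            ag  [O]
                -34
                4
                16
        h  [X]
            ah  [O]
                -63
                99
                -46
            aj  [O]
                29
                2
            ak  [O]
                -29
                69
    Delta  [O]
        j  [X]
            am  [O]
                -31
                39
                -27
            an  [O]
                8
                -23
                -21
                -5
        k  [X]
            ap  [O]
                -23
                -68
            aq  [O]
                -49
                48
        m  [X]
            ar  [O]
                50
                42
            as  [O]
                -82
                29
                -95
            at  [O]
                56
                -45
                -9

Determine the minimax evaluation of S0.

-3

n (O): min(4, -91) = -91
p (O): min(-51, 50) = -51
q (O): min(-1, -86) = -86
a (X): max(-91, -51, -86) = -51
r (O): min(-46, -44, 69, 7) = -46
s (O): min(67, 60) = 60
t (O): min(5, -69, -2) = -69
b (X): max(-46, 60, -69) = 60
u (O): min(-25, 97) = -25
v (O): min(-56, 38, -36) = -56
c (X): max(-25, -56) = -25
w (O): min(7, 16, 13) = 7
x (O): min(-26, 17) = -26
d (X): max(7, -26) = 7
Alpha (O): min(-51, 60, -25, 7) = -51
y (O): min(-1, 81, -11) = -11
z (O): min(47, -15, -35) = -35
e (X): max(-11, -35) = -11
aa (O): min(20, -16) = -16
ab (O): min(73, -12, -64) = -64
ac (O): min(-10, 20, 13) = -10
ad (O): min(17, -48) = -48
f (X): max(-16, -64, -10, -48) = -10
Beta (O): min(-11, -10) = -11
ae (O): min(8, -3) = -3
af (O): min(-93, -17, 6, 71) = -93
ag (O): min(-34, 4, 16) = -34
g (X): max(-3, -93, -34) = -3
ah (O): min(-63, 99, -46) = -63
aj (O): min(29, 2) = 2
ak (O): min(-29, 69) = -29
h (X): max(-63, 2, -29) = 2
Gamma (O): min(-3, 2) = -3
am (O): min(-31, 39, -27) = -31
an (O): min(8, -23, -21, -5) = -23
j (X): max(-31, -23) = -23
ap (O): min(-23, -68) = -68
aq (O): min(-49, 48) = -49
k (X): max(-68, -49) = -49
ar (O): min(50, 42) = 42
as (O): min(-82, 29, -95) = -95
at (O): min(56, -45, -9) = -45
m (X): max(42, -95, -45) = 42
Delta (O): min(-23, -49, 42) = -49
S0 (X): max(-51, -11, -3, -49) = -3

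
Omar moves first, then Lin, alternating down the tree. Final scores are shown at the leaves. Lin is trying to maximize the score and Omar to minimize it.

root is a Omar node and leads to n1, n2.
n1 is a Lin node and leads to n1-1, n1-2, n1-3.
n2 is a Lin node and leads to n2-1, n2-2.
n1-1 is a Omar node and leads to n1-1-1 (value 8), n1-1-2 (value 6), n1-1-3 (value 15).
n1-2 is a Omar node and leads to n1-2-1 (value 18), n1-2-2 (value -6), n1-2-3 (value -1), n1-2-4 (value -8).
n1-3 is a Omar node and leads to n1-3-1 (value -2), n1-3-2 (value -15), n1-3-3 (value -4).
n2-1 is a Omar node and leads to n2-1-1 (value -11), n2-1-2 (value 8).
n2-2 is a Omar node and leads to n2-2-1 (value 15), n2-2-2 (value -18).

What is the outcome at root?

-11

n1-1 (Omar): min(8, 6, 15) = 6
n1-2 (Omar): min(18, -6, -1, -8) = -8
n1-3 (Omar): min(-2, -15, -4) = -15
n1 (Lin): max(6, -8, -15) = 6
n2-1 (Omar): min(-11, 8) = -11
n2-2 (Omar): min(15, -18) = -18
n2 (Lin): max(-11, -18) = -11
root (Omar): min(6, -11) = -11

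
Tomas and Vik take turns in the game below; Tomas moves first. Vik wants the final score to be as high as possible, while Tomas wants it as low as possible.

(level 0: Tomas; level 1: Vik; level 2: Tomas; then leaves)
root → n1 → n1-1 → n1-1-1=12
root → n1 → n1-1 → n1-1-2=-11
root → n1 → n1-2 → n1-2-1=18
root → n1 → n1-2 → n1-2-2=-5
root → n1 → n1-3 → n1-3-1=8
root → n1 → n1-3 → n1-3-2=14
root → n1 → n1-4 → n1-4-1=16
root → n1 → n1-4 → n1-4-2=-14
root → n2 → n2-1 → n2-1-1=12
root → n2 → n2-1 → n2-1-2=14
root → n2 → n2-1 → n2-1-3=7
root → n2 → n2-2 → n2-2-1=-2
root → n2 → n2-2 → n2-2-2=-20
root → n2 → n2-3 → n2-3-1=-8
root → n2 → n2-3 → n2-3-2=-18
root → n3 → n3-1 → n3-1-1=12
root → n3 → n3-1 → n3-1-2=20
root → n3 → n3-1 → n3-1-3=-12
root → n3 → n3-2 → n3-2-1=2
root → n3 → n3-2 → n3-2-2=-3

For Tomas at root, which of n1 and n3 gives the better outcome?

n3

n1-1 (Tomas): min(12, -11) = -11
n1-2 (Tomas): min(18, -5) = -5
n1-3 (Tomas): min(8, 14) = 8
n1-4 (Tomas): min(16, -14) = -14
n1 (Vik): max(-11, -5, 8, -14) = 8
n3-1 (Tomas): min(12, 20, -12) = -12
n3-2 (Tomas): min(2, -3) = -3
n3 (Vik): max(-12, -3) = -3
Tomas prefers the lower value; n1=8, n3=-3. n3 is better since -3 < 8.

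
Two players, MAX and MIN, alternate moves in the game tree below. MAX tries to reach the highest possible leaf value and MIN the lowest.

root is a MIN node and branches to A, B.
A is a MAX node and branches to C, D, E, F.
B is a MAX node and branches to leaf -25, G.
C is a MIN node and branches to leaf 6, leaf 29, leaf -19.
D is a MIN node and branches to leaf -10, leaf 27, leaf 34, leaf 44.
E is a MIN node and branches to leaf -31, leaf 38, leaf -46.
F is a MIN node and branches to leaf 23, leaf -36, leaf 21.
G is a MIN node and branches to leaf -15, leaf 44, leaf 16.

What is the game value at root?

-15

C (MIN): min(6, 29, -19) = -19
D (MIN): min(-10, 27, 34, 44) = -10
E (MIN): min(-31, 38, -46) = -46
F (MIN): min(23, -36, 21) = -36
A (MAX): max(-19, -10, -46, -36) = -10
G (MIN): min(-15, 44, 16) = -15
B (MAX): max(-25, -15) = -15
root (MIN): min(-10, -15) = -15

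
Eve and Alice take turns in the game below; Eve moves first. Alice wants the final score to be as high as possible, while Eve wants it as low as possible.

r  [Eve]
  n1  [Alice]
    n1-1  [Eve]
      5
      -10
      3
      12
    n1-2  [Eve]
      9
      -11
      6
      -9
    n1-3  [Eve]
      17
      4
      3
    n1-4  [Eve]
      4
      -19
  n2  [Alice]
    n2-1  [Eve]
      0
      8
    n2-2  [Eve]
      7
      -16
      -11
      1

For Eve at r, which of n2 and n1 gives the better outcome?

n2-1 (Eve): min(0, 8) = 0
n2-2 (Eve): min(7, -16, -11, 1) = -16
n2 (Alice): max(0, -16) = 0
n1-1 (Eve): min(5, -10, 3, 12) = -10
n1-2 (Eve): min(9, -11, 6, -9) = -11
n1-3 (Eve): min(17, 4, 3) = 3
n1-4 (Eve): min(4, -19) = -19
n1 (Alice): max(-10, -11, 3, -19) = 3
Eve prefers the lower value; n2=0, n1=3. n2 is better since 0 < 3.

n2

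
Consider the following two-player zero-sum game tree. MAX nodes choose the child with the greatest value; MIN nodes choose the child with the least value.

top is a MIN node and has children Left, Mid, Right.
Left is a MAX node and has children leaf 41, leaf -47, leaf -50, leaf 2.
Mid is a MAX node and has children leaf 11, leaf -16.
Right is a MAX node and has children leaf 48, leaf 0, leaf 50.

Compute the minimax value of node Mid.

Mid (MAX): max(11, -16) = 11

11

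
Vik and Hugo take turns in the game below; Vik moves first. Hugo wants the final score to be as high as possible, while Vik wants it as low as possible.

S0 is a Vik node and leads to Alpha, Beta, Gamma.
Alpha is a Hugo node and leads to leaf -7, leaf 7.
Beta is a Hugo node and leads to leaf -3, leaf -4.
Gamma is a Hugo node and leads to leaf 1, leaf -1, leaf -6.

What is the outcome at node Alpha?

7

Alpha (Hugo): max(-7, 7) = 7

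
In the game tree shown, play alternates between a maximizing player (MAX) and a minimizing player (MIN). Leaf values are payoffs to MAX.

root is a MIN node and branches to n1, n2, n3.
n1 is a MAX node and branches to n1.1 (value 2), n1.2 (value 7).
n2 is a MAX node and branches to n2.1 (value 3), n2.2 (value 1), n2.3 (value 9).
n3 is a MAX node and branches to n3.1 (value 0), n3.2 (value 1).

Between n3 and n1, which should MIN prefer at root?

n3 (MAX): max(0, 1) = 1
n1 (MAX): max(2, 7) = 7
MIN prefers the lower value; n3=1, n1=7. n3 is better since 1 < 7.

n3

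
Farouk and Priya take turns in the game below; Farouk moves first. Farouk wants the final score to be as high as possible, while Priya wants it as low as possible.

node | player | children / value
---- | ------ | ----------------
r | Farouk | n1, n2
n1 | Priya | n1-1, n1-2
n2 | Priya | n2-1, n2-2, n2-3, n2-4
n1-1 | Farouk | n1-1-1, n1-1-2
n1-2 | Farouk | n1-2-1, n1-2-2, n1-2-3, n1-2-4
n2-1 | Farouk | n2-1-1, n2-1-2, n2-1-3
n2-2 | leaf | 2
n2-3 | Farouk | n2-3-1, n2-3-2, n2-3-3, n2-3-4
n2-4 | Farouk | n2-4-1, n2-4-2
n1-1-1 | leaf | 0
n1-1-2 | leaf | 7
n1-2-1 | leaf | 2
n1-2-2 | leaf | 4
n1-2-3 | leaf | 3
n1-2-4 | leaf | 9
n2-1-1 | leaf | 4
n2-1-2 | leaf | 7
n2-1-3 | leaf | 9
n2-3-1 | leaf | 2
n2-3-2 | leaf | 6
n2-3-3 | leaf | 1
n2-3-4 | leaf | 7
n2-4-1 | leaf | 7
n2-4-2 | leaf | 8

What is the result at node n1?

7

n1-1 (Farouk): max(0, 7) = 7
n1-2 (Farouk): max(2, 4, 3, 9) = 9
n1 (Priya): min(7, 9) = 7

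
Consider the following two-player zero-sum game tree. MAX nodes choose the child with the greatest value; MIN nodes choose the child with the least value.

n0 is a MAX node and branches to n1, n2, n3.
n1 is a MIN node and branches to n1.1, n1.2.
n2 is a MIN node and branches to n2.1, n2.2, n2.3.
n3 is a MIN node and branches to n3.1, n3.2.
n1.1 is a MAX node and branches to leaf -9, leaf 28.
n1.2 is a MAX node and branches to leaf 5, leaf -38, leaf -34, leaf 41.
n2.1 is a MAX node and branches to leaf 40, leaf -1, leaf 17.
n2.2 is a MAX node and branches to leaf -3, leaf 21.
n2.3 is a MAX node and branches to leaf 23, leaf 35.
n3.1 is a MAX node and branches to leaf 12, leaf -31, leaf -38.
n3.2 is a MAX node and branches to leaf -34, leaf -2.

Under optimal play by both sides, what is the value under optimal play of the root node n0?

28

n1.1 (MAX): max(-9, 28) = 28
n1.2 (MAX): max(5, -38, -34, 41) = 41
n1 (MIN): min(28, 41) = 28
n2.1 (MAX): max(40, -1, 17) = 40
n2.2 (MAX): max(-3, 21) = 21
n2.3 (MAX): max(23, 35) = 35
n2 (MIN): min(40, 21, 35) = 21
n3.1 (MAX): max(12, -31, -38) = 12
n3.2 (MAX): max(-34, -2) = -2
n3 (MIN): min(12, -2) = -2
n0 (MAX): max(28, 21, -2) = 28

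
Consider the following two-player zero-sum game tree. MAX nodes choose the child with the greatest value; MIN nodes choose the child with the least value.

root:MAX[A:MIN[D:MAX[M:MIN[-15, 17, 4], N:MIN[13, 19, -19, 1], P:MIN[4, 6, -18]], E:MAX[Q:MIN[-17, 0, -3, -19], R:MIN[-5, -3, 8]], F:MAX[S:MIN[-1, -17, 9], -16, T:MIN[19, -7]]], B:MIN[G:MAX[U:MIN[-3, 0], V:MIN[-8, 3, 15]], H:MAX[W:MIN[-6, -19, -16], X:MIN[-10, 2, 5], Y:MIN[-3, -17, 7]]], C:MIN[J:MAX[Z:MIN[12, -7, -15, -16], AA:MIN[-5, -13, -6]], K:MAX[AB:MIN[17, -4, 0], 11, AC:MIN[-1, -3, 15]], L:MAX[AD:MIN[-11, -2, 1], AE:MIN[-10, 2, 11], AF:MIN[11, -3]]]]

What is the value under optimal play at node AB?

-4

AB (MIN): min(17, -4, 0) = -4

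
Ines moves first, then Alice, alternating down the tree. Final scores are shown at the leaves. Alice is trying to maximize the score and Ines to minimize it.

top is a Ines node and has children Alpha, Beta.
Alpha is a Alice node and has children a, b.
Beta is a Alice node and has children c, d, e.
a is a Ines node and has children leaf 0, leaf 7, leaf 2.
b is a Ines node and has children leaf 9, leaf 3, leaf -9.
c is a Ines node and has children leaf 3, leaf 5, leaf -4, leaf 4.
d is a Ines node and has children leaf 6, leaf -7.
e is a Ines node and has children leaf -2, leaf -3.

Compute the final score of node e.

-3

e (Ines): min(-2, -3) = -3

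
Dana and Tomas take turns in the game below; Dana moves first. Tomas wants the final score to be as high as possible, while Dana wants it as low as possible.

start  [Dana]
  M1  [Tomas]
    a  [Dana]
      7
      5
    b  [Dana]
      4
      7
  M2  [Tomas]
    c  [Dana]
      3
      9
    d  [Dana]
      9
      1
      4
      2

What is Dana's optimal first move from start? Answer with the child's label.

M2

a (Dana): min(7, 5) = 5
b (Dana): min(4, 7) = 4
M1 (Tomas): max(5, 4) = 5
c (Dana): min(3, 9) = 3
d (Dana): min(9, 1, 4, 2) = 1
M2 (Tomas): max(3, 1) = 3
start (Dana): min(5, 3) = 3
Dana at start wants the lowest of {M1=5, M2=3}, so chooses M2.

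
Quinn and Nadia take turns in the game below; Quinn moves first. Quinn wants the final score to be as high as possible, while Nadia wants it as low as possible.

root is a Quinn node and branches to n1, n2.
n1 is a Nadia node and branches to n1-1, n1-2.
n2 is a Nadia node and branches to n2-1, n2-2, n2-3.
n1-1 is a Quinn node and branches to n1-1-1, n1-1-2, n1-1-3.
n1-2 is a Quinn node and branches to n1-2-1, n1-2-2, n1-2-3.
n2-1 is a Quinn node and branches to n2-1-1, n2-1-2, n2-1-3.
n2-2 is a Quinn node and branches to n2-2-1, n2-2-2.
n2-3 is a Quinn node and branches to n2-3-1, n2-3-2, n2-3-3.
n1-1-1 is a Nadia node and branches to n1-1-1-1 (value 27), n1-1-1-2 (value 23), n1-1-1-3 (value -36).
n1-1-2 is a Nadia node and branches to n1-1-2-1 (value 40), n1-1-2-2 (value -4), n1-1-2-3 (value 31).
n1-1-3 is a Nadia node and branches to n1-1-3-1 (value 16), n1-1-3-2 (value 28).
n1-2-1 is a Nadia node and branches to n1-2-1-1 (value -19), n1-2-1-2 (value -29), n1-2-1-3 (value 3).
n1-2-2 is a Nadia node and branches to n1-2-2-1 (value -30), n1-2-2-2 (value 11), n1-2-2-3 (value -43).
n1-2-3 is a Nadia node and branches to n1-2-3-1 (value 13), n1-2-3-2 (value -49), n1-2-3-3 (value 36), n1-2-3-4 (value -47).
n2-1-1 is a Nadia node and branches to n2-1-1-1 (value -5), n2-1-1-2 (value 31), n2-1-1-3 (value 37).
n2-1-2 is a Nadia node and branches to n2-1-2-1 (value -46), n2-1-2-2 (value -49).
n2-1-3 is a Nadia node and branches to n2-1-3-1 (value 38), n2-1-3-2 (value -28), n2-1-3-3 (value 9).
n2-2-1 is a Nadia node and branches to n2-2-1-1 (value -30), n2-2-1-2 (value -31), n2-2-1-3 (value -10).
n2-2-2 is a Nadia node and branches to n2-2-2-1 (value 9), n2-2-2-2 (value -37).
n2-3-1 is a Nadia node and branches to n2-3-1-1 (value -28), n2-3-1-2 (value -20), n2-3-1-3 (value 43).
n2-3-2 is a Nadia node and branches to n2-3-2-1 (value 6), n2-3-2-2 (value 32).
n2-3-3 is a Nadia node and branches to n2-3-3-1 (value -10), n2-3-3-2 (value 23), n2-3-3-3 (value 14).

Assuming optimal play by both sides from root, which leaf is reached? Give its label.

n1-2-1-2

n1-1-1 (Nadia): min(27, 23, -36) = -36
n1-1-2 (Nadia): min(40, -4, 31) = -4
n1-1-3 (Nadia): min(16, 28) = 16
n1-1 (Quinn): max(-36, -4, 16) = 16
n1-2-1 (Nadia): min(-19, -29, 3) = -29
n1-2-2 (Nadia): min(-30, 11, -43) = -43
n1-2-3 (Nadia): min(13, -49, 36, -47) = -49
n1-2 (Quinn): max(-29, -43, -49) = -29
n1 (Nadia): min(16, -29) = -29
n2-1-1 (Nadia): min(-5, 31, 37) = -5
n2-1-2 (Nadia): min(-46, -49) = -49
n2-1-3 (Nadia): min(38, -28, 9) = -28
n2-1 (Quinn): max(-5, -49, -28) = -5
n2-2-1 (Nadia): min(-30, -31, -10) = -31
n2-2-2 (Nadia): min(9, -37) = -37
n2-2 (Quinn): max(-31, -37) = -31
n2-3-1 (Nadia): min(-28, -20, 43) = -28
n2-3-2 (Nadia): min(6, 32) = 6
n2-3-3 (Nadia): min(-10, 23, 14) = -10
n2-3 (Quinn): max(-28, 6, -10) = 6
n2 (Nadia): min(-5, -31, 6) = -31
root (Quinn): max(-29, -31) = -29
At root, Quinn picks n1 (highest: -29).
At n1, Nadia picks n1-2 (lowest: -29).
At n1-2, Quinn picks n1-2-1 (highest: -29).
At n1-2-1, Nadia picks n1-2-1-2 (lowest: -29).
Terminal value -29.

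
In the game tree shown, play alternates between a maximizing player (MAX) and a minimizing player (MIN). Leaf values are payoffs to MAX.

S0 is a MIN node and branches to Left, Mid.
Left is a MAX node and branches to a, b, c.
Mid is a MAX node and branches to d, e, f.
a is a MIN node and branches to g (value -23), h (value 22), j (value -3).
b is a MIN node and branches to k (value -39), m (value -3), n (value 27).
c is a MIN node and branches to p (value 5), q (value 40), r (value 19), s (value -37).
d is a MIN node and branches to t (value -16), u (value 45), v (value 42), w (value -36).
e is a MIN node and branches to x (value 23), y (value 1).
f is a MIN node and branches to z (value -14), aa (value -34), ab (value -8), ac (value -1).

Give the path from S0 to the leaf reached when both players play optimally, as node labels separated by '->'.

S0 -> Left -> a -> g

a (MIN): min(-23, 22, -3) = -23
b (MIN): min(-39, -3, 27) = -39
c (MIN): min(5, 40, 19, -37) = -37
Left (MAX): max(-23, -39, -37) = -23
d (MIN): min(-16, 45, 42, -36) = -36
e (MIN): min(23, 1) = 1
f (MIN): min(-14, -34, -8, -1) = -34
Mid (MAX): max(-36, 1, -34) = 1
S0 (MIN): min(-23, 1) = -23
At S0, MIN picks Left (lowest: -23).
At Left, MAX picks a (highest: -23).
At a, MIN picks g (lowest: -23).
Terminal value -23.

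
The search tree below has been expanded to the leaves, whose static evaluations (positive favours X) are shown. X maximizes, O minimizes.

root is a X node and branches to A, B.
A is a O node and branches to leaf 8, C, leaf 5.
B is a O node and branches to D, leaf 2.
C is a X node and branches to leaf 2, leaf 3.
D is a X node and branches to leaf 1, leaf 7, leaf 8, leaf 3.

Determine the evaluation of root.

3

C (X): max(2, 3) = 3
A (O): min(8, 3, 5) = 3
D (X): max(1, 7, 8, 3) = 8
B (O): min(8, 2) = 2
root (X): max(3, 2) = 3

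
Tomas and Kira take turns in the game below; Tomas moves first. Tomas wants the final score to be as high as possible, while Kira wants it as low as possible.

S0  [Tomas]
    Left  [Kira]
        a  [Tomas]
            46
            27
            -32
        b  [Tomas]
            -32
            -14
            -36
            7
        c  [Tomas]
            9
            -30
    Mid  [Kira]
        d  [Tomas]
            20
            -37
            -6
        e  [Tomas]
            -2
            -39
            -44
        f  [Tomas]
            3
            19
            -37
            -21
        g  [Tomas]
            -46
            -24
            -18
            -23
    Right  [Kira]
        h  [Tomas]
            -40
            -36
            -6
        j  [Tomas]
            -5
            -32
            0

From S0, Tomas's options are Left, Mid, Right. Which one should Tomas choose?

a (Tomas): max(46, 27, -32) = 46
b (Tomas): max(-32, -14, -36, 7) = 7
c (Tomas): max(9, -30) = 9
Left (Kira): min(46, 7, 9) = 7
d (Tomas): max(20, -37, -6) = 20
e (Tomas): max(-2, -39, -44) = -2
f (Tomas): max(3, 19, -37, -21) = 19
g (Tomas): max(-46, -24, -18, -23) = -18
Mid (Kira): min(20, -2, 19, -18) = -18
h (Tomas): max(-40, -36, -6) = -6
j (Tomas): max(-5, -32, 0) = 0
Right (Kira): min(-6, 0) = -6
S0 (Tomas): max(7, -18, -6) = 7
Tomas at S0 wants the highest of {Left=7, Mid=-18, Right=-6}, so chooses Left.

Left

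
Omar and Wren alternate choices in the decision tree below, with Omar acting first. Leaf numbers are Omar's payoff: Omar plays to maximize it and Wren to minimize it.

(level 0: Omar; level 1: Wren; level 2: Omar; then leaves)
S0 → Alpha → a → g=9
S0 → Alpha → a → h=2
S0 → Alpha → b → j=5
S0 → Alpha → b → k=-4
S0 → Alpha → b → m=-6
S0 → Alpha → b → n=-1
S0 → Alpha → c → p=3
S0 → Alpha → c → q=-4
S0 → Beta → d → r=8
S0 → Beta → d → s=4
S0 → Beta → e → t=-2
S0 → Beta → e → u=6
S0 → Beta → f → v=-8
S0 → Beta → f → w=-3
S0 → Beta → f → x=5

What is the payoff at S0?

a (Omar): max(9, 2) = 9
b (Omar): max(5, -4, -6, -1) = 5
c (Omar): max(3, -4) = 3
Alpha (Wren): min(9, 5, 3) = 3
d (Omar): max(8, 4) = 8
e (Omar): max(-2, 6) = 6
f (Omar): max(-8, -3, 5) = 5
Beta (Wren): min(8, 6, 5) = 5
S0 (Omar): max(3, 5) = 5

5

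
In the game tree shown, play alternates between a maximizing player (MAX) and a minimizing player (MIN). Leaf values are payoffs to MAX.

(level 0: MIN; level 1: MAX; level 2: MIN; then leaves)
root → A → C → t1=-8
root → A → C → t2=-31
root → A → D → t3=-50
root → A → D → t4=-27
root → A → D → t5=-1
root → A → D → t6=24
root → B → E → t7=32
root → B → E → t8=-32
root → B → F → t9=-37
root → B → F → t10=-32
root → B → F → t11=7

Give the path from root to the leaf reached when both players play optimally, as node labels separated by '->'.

C (MIN): min(-8, -31) = -31
D (MIN): min(-50, -27, -1, 24) = -50
A (MAX): max(-31, -50) = -31
E (MIN): min(32, -32) = -32
F (MIN): min(-37, -32, 7) = -37
B (MAX): max(-32, -37) = -32
root (MIN): min(-31, -32) = -32
At root, MIN picks B (lowest: -32).
At B, MAX picks E (highest: -32).
At E, MIN picks t8 (lowest: -32).
Terminal value -32.

root -> B -> E -> t8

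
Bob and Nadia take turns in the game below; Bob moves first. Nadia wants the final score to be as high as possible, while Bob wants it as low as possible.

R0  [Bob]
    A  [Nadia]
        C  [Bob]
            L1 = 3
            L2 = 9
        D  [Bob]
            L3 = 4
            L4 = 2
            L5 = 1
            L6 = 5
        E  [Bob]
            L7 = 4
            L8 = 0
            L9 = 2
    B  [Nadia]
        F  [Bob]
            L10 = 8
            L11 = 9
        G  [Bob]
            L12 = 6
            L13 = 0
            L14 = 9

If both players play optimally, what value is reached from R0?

3

C (Bob): min(3, 9) = 3
D (Bob): min(4, 2, 1, 5) = 1
E (Bob): min(4, 0, 2) = 0
A (Nadia): max(3, 1, 0) = 3
F (Bob): min(8, 9) = 8
G (Bob): min(6, 0, 9) = 0
B (Nadia): max(8, 0) = 8
R0 (Bob): min(3, 8) = 3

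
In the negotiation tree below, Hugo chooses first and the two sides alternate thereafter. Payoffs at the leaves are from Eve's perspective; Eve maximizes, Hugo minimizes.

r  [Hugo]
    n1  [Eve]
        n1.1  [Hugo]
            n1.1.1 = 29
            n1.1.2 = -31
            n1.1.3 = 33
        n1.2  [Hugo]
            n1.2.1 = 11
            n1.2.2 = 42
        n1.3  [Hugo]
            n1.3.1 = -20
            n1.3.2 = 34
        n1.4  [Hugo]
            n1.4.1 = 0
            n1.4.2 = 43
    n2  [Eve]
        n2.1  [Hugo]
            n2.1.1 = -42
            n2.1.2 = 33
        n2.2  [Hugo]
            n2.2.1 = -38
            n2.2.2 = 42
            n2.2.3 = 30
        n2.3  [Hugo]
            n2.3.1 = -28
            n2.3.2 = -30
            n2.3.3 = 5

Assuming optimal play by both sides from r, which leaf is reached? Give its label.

n1.1 (Hugo): min(29, -31, 33) = -31
n1.2 (Hugo): min(11, 42) = 11
n1.3 (Hugo): min(-20, 34) = -20
n1.4 (Hugo): min(0, 43) = 0
n1 (Eve): max(-31, 11, -20, 0) = 11
n2.1 (Hugo): min(-42, 33) = -42
n2.2 (Hugo): min(-38, 42, 30) = -38
n2.3 (Hugo): min(-28, -30, 5) = -30
n2 (Eve): max(-42, -38, -30) = -30
r (Hugo): min(11, -30) = -30
At r, Hugo picks n2 (lowest: -30).
At n2, Eve picks n2.3 (highest: -30).
At n2.3, Hugo picks n2.3.2 (lowest: -30).
Terminal value -30.

n2.3.2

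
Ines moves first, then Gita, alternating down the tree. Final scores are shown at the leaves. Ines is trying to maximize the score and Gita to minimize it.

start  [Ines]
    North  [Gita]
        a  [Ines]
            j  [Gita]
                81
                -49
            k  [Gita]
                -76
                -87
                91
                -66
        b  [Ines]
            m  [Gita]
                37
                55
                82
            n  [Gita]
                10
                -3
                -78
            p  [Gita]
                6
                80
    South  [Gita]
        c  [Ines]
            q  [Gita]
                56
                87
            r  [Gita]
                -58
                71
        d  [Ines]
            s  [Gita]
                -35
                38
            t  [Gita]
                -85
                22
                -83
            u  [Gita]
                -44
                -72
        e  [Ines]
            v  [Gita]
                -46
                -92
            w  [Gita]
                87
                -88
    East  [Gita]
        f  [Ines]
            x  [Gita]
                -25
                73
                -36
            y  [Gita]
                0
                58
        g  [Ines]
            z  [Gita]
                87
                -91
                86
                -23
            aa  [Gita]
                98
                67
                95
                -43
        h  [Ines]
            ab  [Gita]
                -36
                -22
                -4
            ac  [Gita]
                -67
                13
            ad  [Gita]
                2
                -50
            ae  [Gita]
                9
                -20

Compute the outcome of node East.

x (Gita): min(-25, 73, -36) = -36
y (Gita): min(0, 58) = 0
f (Ines): max(-36, 0) = 0
z (Gita): min(87, -91, 86, -23) = -91
aa (Gita): min(98, 67, 95, -43) = -43
g (Ines): max(-91, -43) = -43
ab (Gita): min(-36, -22, -4) = -36
ac (Gita): min(-67, 13) = -67
ad (Gita): min(2, -50) = -50
ae (Gita): min(9, -20) = -20
h (Ines): max(-36, -67, -50, -20) = -20
East (Gita): min(0, -43, -20) = -43

-43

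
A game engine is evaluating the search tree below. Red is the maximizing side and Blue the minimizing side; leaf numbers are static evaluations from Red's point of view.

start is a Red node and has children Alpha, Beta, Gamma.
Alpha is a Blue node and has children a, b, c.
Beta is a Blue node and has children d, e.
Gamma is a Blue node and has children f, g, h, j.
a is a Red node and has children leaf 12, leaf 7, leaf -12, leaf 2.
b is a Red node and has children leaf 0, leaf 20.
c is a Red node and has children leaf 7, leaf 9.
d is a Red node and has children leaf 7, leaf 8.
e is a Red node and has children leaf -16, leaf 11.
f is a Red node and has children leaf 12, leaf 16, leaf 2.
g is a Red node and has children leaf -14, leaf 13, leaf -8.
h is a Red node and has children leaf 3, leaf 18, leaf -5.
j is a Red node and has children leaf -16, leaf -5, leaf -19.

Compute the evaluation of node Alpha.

a (Red): max(12, 7, -12, 2) = 12
b (Red): max(0, 20) = 20
c (Red): max(7, 9) = 9
Alpha (Blue): min(12, 20, 9) = 9

9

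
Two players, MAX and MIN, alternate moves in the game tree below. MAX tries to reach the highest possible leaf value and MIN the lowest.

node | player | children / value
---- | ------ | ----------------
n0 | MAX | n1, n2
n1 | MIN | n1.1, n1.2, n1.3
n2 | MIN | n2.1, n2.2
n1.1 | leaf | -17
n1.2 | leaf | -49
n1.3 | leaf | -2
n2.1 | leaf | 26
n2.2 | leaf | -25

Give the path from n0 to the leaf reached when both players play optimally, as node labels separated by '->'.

n1 (MIN): min(-17, -49, -2) = -49
n2 (MIN): min(26, -25) = -25
n0 (MAX): max(-49, -25) = -25
At n0, MAX picks n2 (highest: -25).
At n2, MIN picks n2.2 (lowest: -25).
Terminal value -25.

n0 -> n2 -> n2.2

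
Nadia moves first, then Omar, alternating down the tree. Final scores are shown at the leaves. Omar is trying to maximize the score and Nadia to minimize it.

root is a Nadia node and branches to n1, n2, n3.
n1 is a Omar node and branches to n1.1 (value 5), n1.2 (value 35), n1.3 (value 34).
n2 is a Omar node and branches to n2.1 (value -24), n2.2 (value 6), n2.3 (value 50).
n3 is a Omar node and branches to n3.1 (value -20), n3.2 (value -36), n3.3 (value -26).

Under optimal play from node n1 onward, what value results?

n1 (Omar): max(5, 35, 34) = 35

35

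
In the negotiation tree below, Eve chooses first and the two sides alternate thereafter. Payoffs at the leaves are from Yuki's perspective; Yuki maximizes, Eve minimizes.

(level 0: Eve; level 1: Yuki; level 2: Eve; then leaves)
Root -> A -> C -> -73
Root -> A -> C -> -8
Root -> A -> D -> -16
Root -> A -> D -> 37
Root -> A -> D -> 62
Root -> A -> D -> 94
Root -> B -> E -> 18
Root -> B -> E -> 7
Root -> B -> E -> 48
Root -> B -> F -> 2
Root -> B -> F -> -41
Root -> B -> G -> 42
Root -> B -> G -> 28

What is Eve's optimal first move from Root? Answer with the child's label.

A

C (Eve): min(-73, -8) = -73
D (Eve): min(-16, 37, 62, 94) = -16
A (Yuki): max(-73, -16) = -16
E (Eve): min(18, 7, 48) = 7
F (Eve): min(2, -41) = -41
G (Eve): min(42, 28) = 28
B (Yuki): max(7, -41, 28) = 28
Root (Eve): min(-16, 28) = -16
Eve at Root wants the lowest of {A=-16, B=28}, so chooses A.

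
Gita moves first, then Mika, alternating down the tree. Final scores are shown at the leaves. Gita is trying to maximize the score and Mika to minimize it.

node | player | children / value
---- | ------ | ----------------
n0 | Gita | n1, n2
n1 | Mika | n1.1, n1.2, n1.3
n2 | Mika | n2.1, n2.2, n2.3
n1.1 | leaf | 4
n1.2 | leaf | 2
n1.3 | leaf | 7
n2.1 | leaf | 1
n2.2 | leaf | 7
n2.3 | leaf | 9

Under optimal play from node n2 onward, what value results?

1

n2 (Mika): min(1, 7, 9) = 1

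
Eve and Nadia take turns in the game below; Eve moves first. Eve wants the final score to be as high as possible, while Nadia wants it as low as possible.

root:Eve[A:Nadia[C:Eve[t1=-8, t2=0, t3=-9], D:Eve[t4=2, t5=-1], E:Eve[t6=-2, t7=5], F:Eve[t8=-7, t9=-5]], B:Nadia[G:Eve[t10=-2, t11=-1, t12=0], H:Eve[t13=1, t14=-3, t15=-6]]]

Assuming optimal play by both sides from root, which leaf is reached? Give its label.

t12

C (Eve): max(-8, 0, -9) = 0
D (Eve): max(2, -1) = 2
E (Eve): max(-2, 5) = 5
F (Eve): max(-7, -5) = -5
A (Nadia): min(0, 2, 5, -5) = -5
G (Eve): max(-2, -1, 0) = 0
H (Eve): max(1, -3, -6) = 1
B (Nadia): min(0, 1) = 0
root (Eve): max(-5, 0) = 0
At root, Eve picks B (highest: 0).
At B, Nadia picks G (lowest: 0).
At G, Eve picks t12 (highest: 0).
Terminal value 0.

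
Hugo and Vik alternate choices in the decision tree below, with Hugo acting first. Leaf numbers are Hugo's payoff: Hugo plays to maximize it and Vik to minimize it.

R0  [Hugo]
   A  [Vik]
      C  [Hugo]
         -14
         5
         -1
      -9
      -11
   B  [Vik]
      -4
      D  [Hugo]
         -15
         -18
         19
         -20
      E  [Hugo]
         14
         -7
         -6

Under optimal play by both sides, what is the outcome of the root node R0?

C (Hugo): max(-14, 5, -1) = 5
A (Vik): min(5, -9, -11) = -11
D (Hugo): max(-15, -18, 19, -20) = 19
E (Hugo): max(14, -7, -6) = 14
B (Vik): min(-4, 19, 14) = -4
R0 (Hugo): max(-11, -4) = -4

-4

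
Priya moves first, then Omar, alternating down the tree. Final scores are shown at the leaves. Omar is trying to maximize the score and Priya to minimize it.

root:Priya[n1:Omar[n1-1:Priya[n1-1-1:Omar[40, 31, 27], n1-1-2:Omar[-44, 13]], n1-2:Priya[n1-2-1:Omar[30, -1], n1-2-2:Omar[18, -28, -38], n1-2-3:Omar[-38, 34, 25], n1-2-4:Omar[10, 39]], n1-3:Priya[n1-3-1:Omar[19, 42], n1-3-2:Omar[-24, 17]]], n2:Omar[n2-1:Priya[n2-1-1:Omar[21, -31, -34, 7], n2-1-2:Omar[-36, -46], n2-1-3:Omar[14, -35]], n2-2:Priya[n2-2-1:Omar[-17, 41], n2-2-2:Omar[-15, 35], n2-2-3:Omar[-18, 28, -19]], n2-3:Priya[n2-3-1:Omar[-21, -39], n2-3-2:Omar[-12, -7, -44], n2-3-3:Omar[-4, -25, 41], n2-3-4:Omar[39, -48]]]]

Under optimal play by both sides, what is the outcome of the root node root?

18

n1-1-1 (Omar): max(40, 31, 27) = 40
n1-1-2 (Omar): max(-44, 13) = 13
n1-1 (Priya): min(40, 13) = 13
n1-2-1 (Omar): max(30, -1) = 30
n1-2-2 (Omar): max(18, -28, -38) = 18
n1-2-3 (Omar): max(-38, 34, 25) = 34
n1-2-4 (Omar): max(10, 39) = 39
n1-2 (Priya): min(30, 18, 34, 39) = 18
n1-3-1 (Omar): max(19, 42) = 42
n1-3-2 (Omar): max(-24, 17) = 17
n1-3 (Priya): min(42, 17) = 17
n1 (Omar): max(13, 18, 17) = 18
n2-1-1 (Omar): max(21, -31, -34, 7) = 21
n2-1-2 (Omar): max(-36, -46) = -36
n2-1-3 (Omar): max(14, -35) = 14
n2-1 (Priya): min(21, -36, 14) = -36
n2-2-1 (Omar): max(-17, 41) = 41
n2-2-2 (Omar): max(-15, 35) = 35
n2-2-3 (Omar): max(-18, 28, -19) = 28
n2-2 (Priya): min(41, 35, 28) = 28
n2-3-1 (Omar): max(-21, -39) = -21
n2-3-2 (Omar): max(-12, -7, -44) = -7
n2-3-3 (Omar): max(-4, -25, 41) = 41
n2-3-4 (Omar): max(39, -48) = 39
n2-3 (Priya): min(-21, -7, 41, 39) = -21
n2 (Omar): max(-36, 28, -21) = 28
root (Priya): min(18, 28) = 18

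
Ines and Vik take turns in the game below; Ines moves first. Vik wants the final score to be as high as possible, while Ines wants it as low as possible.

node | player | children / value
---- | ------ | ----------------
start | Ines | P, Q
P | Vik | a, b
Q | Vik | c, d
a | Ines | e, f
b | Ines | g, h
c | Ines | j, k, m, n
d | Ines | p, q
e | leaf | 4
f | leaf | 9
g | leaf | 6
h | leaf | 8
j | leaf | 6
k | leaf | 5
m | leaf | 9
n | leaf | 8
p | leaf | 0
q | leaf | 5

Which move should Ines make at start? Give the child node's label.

a (Ines): min(4, 9) = 4
b (Ines): min(6, 8) = 6
P (Vik): max(4, 6) = 6
c (Ines): min(6, 5, 9, 8) = 5
d (Ines): min(0, 5) = 0
Q (Vik): max(5, 0) = 5
start (Ines): min(6, 5) = 5
Ines at start wants the lowest of {P=6, Q=5}, so chooses Q.

Q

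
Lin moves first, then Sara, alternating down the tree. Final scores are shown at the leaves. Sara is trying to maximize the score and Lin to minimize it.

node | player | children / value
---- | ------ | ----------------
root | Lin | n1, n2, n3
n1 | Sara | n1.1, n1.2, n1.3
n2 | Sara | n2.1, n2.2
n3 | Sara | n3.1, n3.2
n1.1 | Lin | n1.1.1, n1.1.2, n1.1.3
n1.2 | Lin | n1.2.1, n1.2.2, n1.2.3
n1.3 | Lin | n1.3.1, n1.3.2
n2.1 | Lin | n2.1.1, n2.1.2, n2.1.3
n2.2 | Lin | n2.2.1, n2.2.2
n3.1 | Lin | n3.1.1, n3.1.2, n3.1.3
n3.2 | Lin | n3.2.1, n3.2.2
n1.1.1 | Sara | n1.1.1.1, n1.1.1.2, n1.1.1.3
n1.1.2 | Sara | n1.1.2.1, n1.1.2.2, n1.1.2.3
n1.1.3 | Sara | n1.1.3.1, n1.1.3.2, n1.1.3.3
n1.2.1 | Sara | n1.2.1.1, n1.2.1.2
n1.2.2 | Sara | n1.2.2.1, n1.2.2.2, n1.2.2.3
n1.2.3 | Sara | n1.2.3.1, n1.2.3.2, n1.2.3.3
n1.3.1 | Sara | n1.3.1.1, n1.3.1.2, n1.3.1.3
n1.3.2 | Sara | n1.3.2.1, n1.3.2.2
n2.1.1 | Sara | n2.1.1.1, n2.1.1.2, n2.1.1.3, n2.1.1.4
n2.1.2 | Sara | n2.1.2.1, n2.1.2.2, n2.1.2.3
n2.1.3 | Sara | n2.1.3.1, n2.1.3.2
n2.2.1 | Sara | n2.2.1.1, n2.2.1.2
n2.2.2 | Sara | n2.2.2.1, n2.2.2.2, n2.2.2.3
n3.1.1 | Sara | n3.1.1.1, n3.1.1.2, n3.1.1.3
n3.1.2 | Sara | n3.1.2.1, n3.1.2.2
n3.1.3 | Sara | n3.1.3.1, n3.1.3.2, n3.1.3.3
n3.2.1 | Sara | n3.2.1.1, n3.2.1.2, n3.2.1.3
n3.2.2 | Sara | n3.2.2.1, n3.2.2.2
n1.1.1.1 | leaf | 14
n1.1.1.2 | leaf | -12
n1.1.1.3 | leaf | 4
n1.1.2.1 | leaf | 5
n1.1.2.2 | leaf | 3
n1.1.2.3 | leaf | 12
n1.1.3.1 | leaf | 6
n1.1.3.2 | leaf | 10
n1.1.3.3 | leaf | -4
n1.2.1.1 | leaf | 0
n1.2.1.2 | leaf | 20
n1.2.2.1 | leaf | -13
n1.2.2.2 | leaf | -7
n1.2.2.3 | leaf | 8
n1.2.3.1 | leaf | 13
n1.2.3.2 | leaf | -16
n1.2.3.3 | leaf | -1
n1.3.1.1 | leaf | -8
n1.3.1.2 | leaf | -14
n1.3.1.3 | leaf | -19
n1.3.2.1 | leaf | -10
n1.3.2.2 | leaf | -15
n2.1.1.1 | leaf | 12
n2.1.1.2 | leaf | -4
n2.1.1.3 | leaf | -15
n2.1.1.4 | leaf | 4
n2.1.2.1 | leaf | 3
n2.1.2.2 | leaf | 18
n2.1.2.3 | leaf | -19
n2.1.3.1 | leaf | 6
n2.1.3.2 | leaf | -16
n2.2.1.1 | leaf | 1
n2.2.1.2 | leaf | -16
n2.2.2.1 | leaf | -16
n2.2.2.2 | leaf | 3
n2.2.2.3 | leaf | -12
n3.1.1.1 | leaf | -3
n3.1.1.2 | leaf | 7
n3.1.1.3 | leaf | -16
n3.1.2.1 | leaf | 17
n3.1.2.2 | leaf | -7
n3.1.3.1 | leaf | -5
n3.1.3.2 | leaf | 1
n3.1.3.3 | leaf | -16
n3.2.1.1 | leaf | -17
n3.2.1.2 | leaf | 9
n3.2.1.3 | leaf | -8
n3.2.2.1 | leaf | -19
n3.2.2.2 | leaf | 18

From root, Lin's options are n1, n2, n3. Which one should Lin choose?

n1.1.1 (Sara): max(14, -12, 4) = 14
n1.1.2 (Sara): max(5, 3, 12) = 12
n1.1.3 (Sara): max(6, 10, -4) = 10
n1.1 (Lin): min(14, 12, 10) = 10
n1.2.1 (Sara): max(0, 20) = 20
n1.2.2 (Sara): max(-13, -7, 8) = 8
n1.2.3 (Sara): max(13, -16, -1) = 13
n1.2 (Lin): min(20, 8, 13) = 8
n1.3.1 (Sara): max(-8, -14, -19) = -8
n1.3.2 (Sara): max(-10, -15) = -10
n1.3 (Lin): min(-8, -10) = -10
n1 (Sara): max(10, 8, -10) = 10
n2.1.1 (Sara): max(12, -4, -15, 4) = 12
n2.1.2 (Sara): max(3, 18, -19) = 18
n2.1.3 (Sara): max(6, -16) = 6
n2.1 (Lin): min(12, 18, 6) = 6
n2.2.1 (Sara): max(1, -16) = 1
n2.2.2 (Sara): max(-16, 3, -12) = 3
n2.2 (Lin): min(1, 3) = 1
n2 (Sara): max(6, 1) = 6
n3.1.1 (Sara): max(-3, 7, -16) = 7
n3.1.2 (Sara): max(17, -7) = 17
n3.1.3 (Sara): max(-5, 1, -16) = 1
n3.1 (Lin): min(7, 17, 1) = 1
n3.2.1 (Sara): max(-17, 9, -8) = 9
n3.2.2 (Sara): max(-19, 18) = 18
n3.2 (Lin): min(9, 18) = 9
n3 (Sara): max(1, 9) = 9
root (Lin): min(10, 6, 9) = 6
Lin at root wants the lowest of {n1=10, n2=6, n3=9}, so chooses n2.

n2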